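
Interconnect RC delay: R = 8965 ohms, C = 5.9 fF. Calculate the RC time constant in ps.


Step 1: tau = R * C
Step 2: tau = 8965 * 5.9 fF = 8965 * 5.9e-15 F
Step 3: tau = 5.28935e-11 s = 52.8935 ps

52.8935


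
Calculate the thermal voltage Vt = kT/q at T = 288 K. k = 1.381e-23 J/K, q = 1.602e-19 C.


Step 1: kT = 1.381e-23 * 288 = 3.97728e-21 J
Step 2: Vt = kT/q = 3.97728e-21 / 1.602e-19
Step 3: Vt = 0.02483 V

0.02483


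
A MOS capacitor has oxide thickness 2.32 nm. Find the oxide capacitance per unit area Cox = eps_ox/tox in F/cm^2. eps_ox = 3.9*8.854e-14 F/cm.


Step 1: eps_ox = 3.9 * 8.854e-14 = 3.45306e-13 F/cm
Step 2: tox in cm = 2.32 nm * 1e-7 = 2.3200e-07 cm
Step 3: Cox = 3.45306e-13 / 2.3200e-07 = 1.49e-06 F/cm^2

1.49e-06


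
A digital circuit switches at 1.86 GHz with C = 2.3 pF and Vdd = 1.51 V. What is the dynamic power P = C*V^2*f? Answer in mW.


Step 1: V^2 = 1.51^2 = 2.2801 V^2
Step 2: P = C*V^2*f = 2.3e-12 F * 2.2801 * 1.86e9 Hz
Step 3: P = 9.7542678e-03 W
Step 4: P = 9.754 mW

9.754


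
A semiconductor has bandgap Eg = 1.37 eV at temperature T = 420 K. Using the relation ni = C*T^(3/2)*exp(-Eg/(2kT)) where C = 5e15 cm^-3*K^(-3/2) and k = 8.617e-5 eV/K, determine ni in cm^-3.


Step 1: Compute kT = 8.617e-5 * 420 = 0.0361914 eV
Step 2: Exponent = -Eg/(2kT) = -1.37/(2*0.0361914) = -18.92715
Step 3: T^(3/2) = 420^1.5 = 8607.44
Step 4: ni = 5e15 * 8607.44 * exp(-18.92715) = 2.59e+11 cm^-3

2.59e+11


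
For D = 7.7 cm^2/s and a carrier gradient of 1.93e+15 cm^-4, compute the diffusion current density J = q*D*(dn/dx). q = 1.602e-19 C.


Step 1: J = q * D * (dn/dx)
Step 2: J = 1.602e-19 * 7.7 * 1.93e+15
Step 3: J = 2.38e-03 A/cm^2

2.38e-03


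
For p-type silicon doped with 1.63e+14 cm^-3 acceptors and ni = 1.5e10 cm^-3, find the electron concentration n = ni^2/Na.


Step 1: Majority hole concentration p ≈ Na = 1.63e+14 cm^-3
Step 2: n = ni^2 / Na = (1.5e10)^2 / 1.63e+14
Step 3: n = 1.38e+06 cm^-3

1.38e+06


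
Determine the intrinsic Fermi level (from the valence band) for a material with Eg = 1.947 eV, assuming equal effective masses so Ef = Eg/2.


Step 1: For an intrinsic semiconductor, the Fermi level sits at midgap.
Step 2: Ef = Eg / 2 = 1.947 / 2 = 0.9735 eV

0.9735


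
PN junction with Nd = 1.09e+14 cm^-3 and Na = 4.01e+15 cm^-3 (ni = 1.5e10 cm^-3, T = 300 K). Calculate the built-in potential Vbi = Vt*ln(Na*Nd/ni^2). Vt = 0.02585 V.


Step 1: Compute Na*Nd/ni^2 = 4.01e+15 * 1.09e+14 / (1.5e10)^2 = 1.9426e+09
Step 2: ln(1.9426e+09) = 21.3873
Step 3: Vbi = 0.02585 * 21.3873 = 0.553 V

0.553


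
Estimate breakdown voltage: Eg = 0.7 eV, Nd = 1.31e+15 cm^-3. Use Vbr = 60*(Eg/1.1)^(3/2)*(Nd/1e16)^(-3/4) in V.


Step 1: Eg/1.1 = 0.7/1.1 = 0.636364
Step 2: (Eg/1.1)^1.5 = 0.636364^1.5 = 0.507643
Step 3: (Nd/1e16)^(-0.75) = (0.131)^(-0.75) = 4.592472
Step 4: Vbr = 60 * 0.507643 * 4.592472 = 139.9 V

139.9


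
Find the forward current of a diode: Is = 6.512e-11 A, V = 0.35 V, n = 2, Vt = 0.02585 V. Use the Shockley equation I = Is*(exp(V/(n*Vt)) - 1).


Step 1: V/(n*Vt) = 0.35/(2*0.02585) = 6.7698
Step 2: exp(6.7698) = 8.7114e+02
Step 3: I = 6.512e-11 * (8.7114e+02 - 1) = 5.67e-08 A

5.67e-08


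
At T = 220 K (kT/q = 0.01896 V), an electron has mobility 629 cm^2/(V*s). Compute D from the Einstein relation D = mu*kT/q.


Step 1: D = mu * (kT/q)
Step 2: D = 629 * 0.01896
Step 3: D = 11.93 cm^2/s

11.93


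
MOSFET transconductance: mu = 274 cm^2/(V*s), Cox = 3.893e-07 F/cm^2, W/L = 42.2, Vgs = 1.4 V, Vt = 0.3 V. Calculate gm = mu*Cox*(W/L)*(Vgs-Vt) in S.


Step 1: Vov = Vgs - Vt = 1.4 - 0.3 = 1.1 V
Step 2: gm = mu * Cox * (W/L) * Vov
Step 3: gm = 274 * 3.893e-07 * 42.2 * 1.1 = 4.95e-03 S

4.95e-03


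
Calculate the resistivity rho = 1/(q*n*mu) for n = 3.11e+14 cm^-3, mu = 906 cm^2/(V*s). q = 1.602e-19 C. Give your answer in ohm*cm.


Step 1: sigma = q * n * mu = 1.602e-19 * 3.11e+14 * 906 = 4.51389e-02 S/cm
Step 2: rho = 1 / sigma = 1 / 4.51389e-02 = 22.15 ohm*cm

22.15


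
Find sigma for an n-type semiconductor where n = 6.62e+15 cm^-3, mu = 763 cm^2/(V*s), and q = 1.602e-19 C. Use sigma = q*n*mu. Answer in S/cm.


Step 1: sigma = q * n * mu
Step 2: sigma = 1.602e-19 * 6.62e+15 * 763
Step 3: sigma = 8.092e-01 S/cm

8.092e-01


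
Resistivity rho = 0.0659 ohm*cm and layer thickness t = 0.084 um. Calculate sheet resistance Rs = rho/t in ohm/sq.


Step 1: Convert thickness to cm: t = 0.084 um = 8.4000e-06 cm
Step 2: Rs = rho / t = 0.0659 / 8.4000e-06
Step 3: Rs = 7845.2 ohm/sq

7845.2


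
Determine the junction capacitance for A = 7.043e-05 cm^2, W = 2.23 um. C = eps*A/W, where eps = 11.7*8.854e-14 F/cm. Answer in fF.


Step 1: eps_Si = 11.7 * 8.854e-14 = 1.035918e-12 F/cm
Step 2: W in cm = 2.23 * 1e-4 = 2.23e-04 cm
Step 3: C = 1.035918e-12 * 7.043e-05 / 2.23e-04 = 3.271736e-13 F
Step 4: C = 327.17 fF

327.17


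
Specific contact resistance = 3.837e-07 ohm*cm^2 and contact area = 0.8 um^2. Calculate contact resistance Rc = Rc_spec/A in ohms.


Step 1: Convert area to cm^2: 0.8 um^2 = 8.0000e-09 cm^2
Step 2: Rc = Rc_spec / A = 3.837e-07 / 8.0000e-09
Step 3: Rc = 4.80e+01 ohms

4.80e+01


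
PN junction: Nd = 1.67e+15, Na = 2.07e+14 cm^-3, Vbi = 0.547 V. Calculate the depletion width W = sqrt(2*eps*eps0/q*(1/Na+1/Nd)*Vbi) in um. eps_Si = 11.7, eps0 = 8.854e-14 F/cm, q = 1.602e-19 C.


Step 1: 1/Na + 1/Nd = 1/2.07e+14 + 1/1.67e+15 = 5.42972e-15
Step 2: 2*eps*eps0/q = 2*11.7*8.854e-14/1.602e-19 = 1.293281e+07
Step 3: W^2 = 1.293281e+07 * 5.42972e-15 * 0.547 = 3.84112e-08
Step 4: W = sqrt(3.84112e-08) = 1.960e-04 cm = 1.96 um

1.96


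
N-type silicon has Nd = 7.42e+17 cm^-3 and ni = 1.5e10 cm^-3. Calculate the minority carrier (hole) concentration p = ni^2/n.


Step 1: Since Nd >> ni, n ≈ Nd = 7.42e+17 cm^-3
Step 2: p = ni^2 / n = (1.5e10)^2 / 7.42e+17
Step 3: p = 2.25e20 / 7.42e+17 = 3.03e+02 cm^-3

3.03e+02


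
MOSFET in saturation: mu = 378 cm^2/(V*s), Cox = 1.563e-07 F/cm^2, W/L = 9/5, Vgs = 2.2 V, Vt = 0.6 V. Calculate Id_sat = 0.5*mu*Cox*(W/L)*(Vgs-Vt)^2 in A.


Step 1: Overdrive voltage Vov = Vgs - Vt = 2.2 - 0.6 = 1.6 V
Step 2: W/L = 9/5 = 1.8
Step 3: Id = 0.5 * 378 * 1.563e-07 * 1.8 * 1.6^2
Step 4: Id = 1.36e-04 A

1.36e-04


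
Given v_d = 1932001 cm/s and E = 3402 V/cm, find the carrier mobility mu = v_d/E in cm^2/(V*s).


Step 1: mu = v_d / E
Step 2: mu = 1932001 / 3402
Step 3: mu = 567.9 cm^2/(V*s)

567.9


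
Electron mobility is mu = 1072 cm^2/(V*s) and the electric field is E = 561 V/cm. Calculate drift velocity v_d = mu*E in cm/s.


Step 1: v_d = mu * E
Step 2: v_d = 1072 * 561 = 601392
Step 3: v_d = 6.01e+05 cm/s

6.01e+05


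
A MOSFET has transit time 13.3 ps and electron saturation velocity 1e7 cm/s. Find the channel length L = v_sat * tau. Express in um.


Step 1: tau in seconds = 13.3 ps * 1e-12 = 1.3300e-11 s
Step 2: L = v_sat * tau = 1e7 * 1.3300e-11 = 1.3300e-04 cm
Step 3: L in um = 1.3300e-04 * 1e4 = 1.33 um

1.33


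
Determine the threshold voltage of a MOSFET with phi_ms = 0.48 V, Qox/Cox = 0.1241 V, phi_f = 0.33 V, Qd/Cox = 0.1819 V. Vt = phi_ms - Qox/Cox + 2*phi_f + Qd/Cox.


Step 1: Vt = phi_ms - Qox/Cox + 2*phi_f + Qd/Cox
Step 2: Vt = 0.48 - 0.1241 + 2*0.33 + 0.1819
Step 3: Vt = 0.48 - 0.1241 + 0.66 + 0.1819
Step 4: Vt = 1.1978 V

1.1978


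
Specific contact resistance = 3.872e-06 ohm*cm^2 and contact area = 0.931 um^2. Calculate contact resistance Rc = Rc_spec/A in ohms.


Step 1: Convert area to cm^2: 0.931 um^2 = 9.3100e-09 cm^2
Step 2: Rc = Rc_spec / A = 3.872e-06 / 9.3100e-09
Step 3: Rc = 4.16e+02 ohms

4.16e+02


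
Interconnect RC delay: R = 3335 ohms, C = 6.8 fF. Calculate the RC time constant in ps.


Step 1: tau = R * C
Step 2: tau = 3335 * 6.8 fF = 3335 * 6.8e-15 F
Step 3: tau = 2.2678e-11 s = 22.678 ps

22.678


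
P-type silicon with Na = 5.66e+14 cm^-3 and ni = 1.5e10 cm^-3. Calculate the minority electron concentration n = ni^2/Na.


Step 1: Majority hole concentration p ≈ Na = 5.66e+14 cm^-3
Step 2: n = ni^2 / Na = (1.5e10)^2 / 5.66e+14
Step 3: n = 3.98e+05 cm^-3

3.98e+05


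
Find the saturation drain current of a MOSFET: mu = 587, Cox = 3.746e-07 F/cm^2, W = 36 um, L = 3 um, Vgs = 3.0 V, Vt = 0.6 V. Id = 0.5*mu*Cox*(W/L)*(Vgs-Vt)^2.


Step 1: Overdrive voltage Vov = Vgs - Vt = 3.0 - 0.6 = 2.4 V
Step 2: W/L = 36/3 = 12
Step 3: Id = 0.5 * 587 * 3.746e-07 * 12 * 2.4^2
Step 4: Id = 7.60e-03 A

7.60e-03


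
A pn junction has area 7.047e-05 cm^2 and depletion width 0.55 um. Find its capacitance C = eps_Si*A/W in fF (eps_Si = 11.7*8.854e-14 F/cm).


Step 1: eps_Si = 11.7 * 8.854e-14 = 1.035918e-12 F/cm
Step 2: W in cm = 0.55 * 1e-4 = 5.50e-05 cm
Step 3: C = 1.035918e-12 * 7.047e-05 / 5.50e-05 = 1.327293e-12 F
Step 4: C = 1327.29 fF

1327.29


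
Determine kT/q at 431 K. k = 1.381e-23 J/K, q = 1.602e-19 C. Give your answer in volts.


Step 1: kT = 1.381e-23 * 431 = 5.95211e-21 J
Step 2: Vt = kT/q = 5.95211e-21 / 1.602e-19
Step 3: Vt = 0.03715 V

0.03715


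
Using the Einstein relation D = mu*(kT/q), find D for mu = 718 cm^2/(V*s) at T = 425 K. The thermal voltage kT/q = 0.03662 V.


Step 1: D = mu * (kT/q)
Step 2: D = 718 * 0.03662
Step 3: D = 26.29 cm^2/s

26.29


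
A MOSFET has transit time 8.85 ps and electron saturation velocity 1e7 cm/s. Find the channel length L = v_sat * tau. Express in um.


Step 1: tau in seconds = 8.85 ps * 1e-12 = 8.8500e-12 s
Step 2: L = v_sat * tau = 1e7 * 8.8500e-12 = 8.8500e-05 cm
Step 3: L in um = 8.8500e-05 * 1e4 = 0.885 um

0.885


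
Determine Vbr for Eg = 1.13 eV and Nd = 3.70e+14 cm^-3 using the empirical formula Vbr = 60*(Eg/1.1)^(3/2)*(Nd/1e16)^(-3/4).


Step 1: Eg/1.1 = 1.13/1.1 = 1.027273
Step 2: (Eg/1.1)^1.5 = 1.027273^1.5 = 1.041187
Step 3: (Nd/1e16)^(-0.75) = (0.037)^(-0.75) = 11.853557
Step 4: Vbr = 60 * 1.041187 * 11.853557 = 740.5 V

740.5


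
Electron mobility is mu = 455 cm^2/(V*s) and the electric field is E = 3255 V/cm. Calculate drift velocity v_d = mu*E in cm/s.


Step 1: v_d = mu * E
Step 2: v_d = 455 * 3255 = 1481025
Step 3: v_d = 1.48e+06 cm/s

1.48e+06


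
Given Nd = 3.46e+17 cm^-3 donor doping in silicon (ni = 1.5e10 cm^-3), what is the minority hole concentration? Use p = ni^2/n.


Step 1: Since Nd >> ni, n ≈ Nd = 3.46e+17 cm^-3
Step 2: p = ni^2 / n = (1.5e10)^2 / 3.46e+17
Step 3: p = 2.25e20 / 3.46e+17 = 6.50e+02 cm^-3

6.50e+02


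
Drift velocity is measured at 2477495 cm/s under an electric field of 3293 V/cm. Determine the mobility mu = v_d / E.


Step 1: mu = v_d / E
Step 2: mu = 2477495 / 3293
Step 3: mu = 752.35 cm^2/(V*s)

752.35


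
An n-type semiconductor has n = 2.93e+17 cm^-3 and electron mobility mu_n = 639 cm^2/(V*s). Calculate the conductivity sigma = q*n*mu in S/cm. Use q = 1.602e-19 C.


Step 1: sigma = q * n * mu
Step 2: sigma = 1.602e-19 * 2.93e+17 * 639
Step 3: sigma = 2.999e+01 S/cm

2.999e+01


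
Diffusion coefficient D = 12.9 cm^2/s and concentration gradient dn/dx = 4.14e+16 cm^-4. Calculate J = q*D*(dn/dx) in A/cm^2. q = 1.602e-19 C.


Step 1: J = q * D * (dn/dx)
Step 2: J = 1.602e-19 * 12.9 * 4.14e+16
Step 3: J = 8.56e-02 A/cm^2

8.56e-02


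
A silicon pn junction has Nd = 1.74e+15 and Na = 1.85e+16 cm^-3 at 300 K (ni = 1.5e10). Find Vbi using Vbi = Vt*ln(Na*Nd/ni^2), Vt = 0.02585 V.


Step 1: Compute Na*Nd/ni^2 = 1.85e+16 * 1.74e+15 / (1.5e10)^2 = 1.4307e+11
Step 2: ln(1.4307e+11) = 25.6866
Step 3: Vbi = 0.02585 * 25.6866 = 0.664 V

0.664


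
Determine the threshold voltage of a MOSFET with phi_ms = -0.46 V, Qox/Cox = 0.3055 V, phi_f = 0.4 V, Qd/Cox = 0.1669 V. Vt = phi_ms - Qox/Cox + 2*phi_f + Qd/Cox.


Step 1: Vt = phi_ms - Qox/Cox + 2*phi_f + Qd/Cox
Step 2: Vt = -0.46 - 0.3055 + 2*0.4 + 0.1669
Step 3: Vt = -0.46 - 0.3055 + 0.8 + 0.1669
Step 4: Vt = 0.2014 V

0.2014


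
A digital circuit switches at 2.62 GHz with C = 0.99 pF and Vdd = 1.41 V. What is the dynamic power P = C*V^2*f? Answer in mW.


Step 1: V^2 = 1.41^2 = 1.9881 V^2
Step 2: P = C*V^2*f = 0.99e-12 F * 1.9881 * 2.62e9 Hz
Step 3: P = 5.15673378e-03 W
Step 4: P = 5.157 mW

5.157


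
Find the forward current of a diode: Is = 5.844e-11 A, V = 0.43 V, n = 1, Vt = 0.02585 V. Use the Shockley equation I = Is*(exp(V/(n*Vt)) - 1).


Step 1: V/(n*Vt) = 0.43/(1*0.02585) = 16.6344
Step 2: exp(16.6344) = 1.6758e+07
Step 3: I = 5.844e-11 * (1.6758e+07 - 1) = 9.79e-04 A

9.79e-04


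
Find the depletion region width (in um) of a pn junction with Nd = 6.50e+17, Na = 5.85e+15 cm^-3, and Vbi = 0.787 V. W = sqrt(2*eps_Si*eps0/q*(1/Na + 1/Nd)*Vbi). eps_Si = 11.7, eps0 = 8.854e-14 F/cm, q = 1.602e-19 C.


Step 1: 1/Na + 1/Nd = 1/5.85e+15 + 1/6.50e+17 = 1.72479e-16
Step 2: 2*eps*eps0/q = 2*11.7*8.854e-14/1.602e-19 = 1.293281e+07
Step 3: W^2 = 1.293281e+07 * 1.72479e-16 * 0.787 = 1.75551e-09
Step 4: W = sqrt(1.75551e-09) = 4.190e-05 cm = 0.419 um

0.419


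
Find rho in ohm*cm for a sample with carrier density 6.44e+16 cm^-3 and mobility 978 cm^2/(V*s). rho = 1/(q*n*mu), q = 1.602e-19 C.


Step 1: sigma = q * n * mu = 1.602e-19 * 6.44e+16 * 978 = 1.00899e+01 S/cm
Step 2: rho = 1 / sigma = 1 / 1.00899e+01 = 0.09911 ohm*cm

0.09911


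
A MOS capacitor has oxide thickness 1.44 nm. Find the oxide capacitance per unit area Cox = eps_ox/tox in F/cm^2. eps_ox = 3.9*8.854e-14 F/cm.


Step 1: eps_ox = 3.9 * 8.854e-14 = 3.45306e-13 F/cm
Step 2: tox in cm = 1.44 nm * 1e-7 = 1.4400e-07 cm
Step 3: Cox = 3.45306e-13 / 1.4400e-07 = 2.40e-06 F/cm^2

2.40e-06


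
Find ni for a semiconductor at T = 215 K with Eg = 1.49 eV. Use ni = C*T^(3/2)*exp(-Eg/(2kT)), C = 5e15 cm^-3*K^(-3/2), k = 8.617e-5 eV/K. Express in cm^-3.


Step 1: Compute kT = 8.617e-5 * 215 = 0.01852655 eV
Step 2: Exponent = -Eg/(2kT) = -1.49/(2*0.01852655) = -40.21256
Step 3: T^(3/2) = 215^1.5 = 3152.52
Step 4: ni = 5e15 * 3152.52 * exp(-40.21256) = 5.41e+01 cm^-3

5.41e+01


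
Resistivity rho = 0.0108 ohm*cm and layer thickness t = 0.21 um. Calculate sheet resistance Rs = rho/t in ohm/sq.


Step 1: Convert thickness to cm: t = 0.21 um = 2.1000e-05 cm
Step 2: Rs = rho / t = 0.0108 / 2.1000e-05
Step 3: Rs = 514.3 ohm/sq

514.3


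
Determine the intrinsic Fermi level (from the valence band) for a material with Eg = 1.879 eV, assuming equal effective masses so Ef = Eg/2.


Step 1: For an intrinsic semiconductor, the Fermi level sits at midgap.
Step 2: Ef = Eg / 2 = 1.879 / 2 = 0.9395 eV

0.9395


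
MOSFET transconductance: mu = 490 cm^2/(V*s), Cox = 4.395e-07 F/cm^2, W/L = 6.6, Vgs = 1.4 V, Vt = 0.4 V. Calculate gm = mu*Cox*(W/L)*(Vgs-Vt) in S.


Step 1: Vov = Vgs - Vt = 1.4 - 0.4 = 1.0 V
Step 2: gm = mu * Cox * (W/L) * Vov
Step 3: gm = 490 * 4.395e-07 * 6.6 * 1.0 = 1.42e-03 S

1.42e-03


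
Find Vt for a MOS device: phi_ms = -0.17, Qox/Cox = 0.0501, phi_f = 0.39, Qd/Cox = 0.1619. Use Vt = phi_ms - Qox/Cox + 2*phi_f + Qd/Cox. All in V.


Step 1: Vt = phi_ms - Qox/Cox + 2*phi_f + Qd/Cox
Step 2: Vt = -0.17 - 0.0501 + 2*0.39 + 0.1619
Step 3: Vt = -0.17 - 0.0501 + 0.78 + 0.1619
Step 4: Vt = 0.7218 V

0.7218


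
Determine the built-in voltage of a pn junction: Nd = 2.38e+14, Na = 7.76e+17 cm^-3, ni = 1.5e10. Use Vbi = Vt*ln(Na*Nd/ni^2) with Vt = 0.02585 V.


Step 1: Compute Na*Nd/ni^2 = 7.76e+17 * 2.38e+14 / (1.5e10)^2 = 8.2084e+11
Step 2: ln(8.2084e+11) = 27.4336
Step 3: Vbi = 0.02585 * 27.4336 = 0.709 V

0.709


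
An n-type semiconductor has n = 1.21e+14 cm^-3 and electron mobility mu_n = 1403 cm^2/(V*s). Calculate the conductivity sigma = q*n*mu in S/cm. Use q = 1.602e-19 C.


Step 1: sigma = q * n * mu
Step 2: sigma = 1.602e-19 * 1.21e+14 * 1403
Step 3: sigma = 2.720e-02 S/cm

2.720e-02


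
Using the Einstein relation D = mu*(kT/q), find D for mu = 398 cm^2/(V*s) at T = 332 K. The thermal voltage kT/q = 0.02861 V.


Step 1: D = mu * (kT/q)
Step 2: D = 398 * 0.02861
Step 3: D = 11.39 cm^2/s

11.39


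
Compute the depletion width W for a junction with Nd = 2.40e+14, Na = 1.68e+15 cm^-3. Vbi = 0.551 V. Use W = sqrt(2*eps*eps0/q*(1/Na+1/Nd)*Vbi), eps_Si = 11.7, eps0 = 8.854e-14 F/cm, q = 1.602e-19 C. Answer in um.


Step 1: 1/Na + 1/Nd = 1/1.68e+15 + 1/2.40e+14 = 4.76190e-15
Step 2: 2*eps*eps0/q = 2*11.7*8.854e-14/1.602e-19 = 1.293281e+07
Step 3: W^2 = 1.293281e+07 * 4.76190e-15 * 0.551 = 3.39332e-08
Step 4: W = sqrt(3.39332e-08) = 1.842e-04 cm = 1.842 um

1.842


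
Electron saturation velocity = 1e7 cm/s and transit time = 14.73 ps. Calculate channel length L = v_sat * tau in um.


Step 1: tau in seconds = 14.73 ps * 1e-12 = 1.4730e-11 s
Step 2: L = v_sat * tau = 1e7 * 1.4730e-11 = 1.4730e-04 cm
Step 3: L in um = 1.4730e-04 * 1e4 = 1.473 um

1.473


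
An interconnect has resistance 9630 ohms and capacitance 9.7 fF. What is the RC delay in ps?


Step 1: tau = R * C
Step 2: tau = 9630 * 9.7 fF = 9630 * 9.7e-15 F
Step 3: tau = 9.3411e-11 s = 93.411 ps

93.411


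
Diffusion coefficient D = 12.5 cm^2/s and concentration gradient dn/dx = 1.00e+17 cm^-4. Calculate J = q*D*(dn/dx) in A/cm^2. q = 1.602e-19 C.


Step 1: J = q * D * (dn/dx)
Step 2: J = 1.602e-19 * 12.5 * 1.00e+17
Step 3: J = 2.00e-01 A/cm^2

2.00e-01


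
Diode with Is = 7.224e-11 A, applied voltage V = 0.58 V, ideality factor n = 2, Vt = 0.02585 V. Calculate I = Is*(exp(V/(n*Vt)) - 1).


Step 1: V/(n*Vt) = 0.58/(2*0.02585) = 11.2186
Step 2: exp(11.2186) = 7.4503e+04
Step 3: I = 7.224e-11 * (7.4503e+04 - 1) = 5.38e-06 A

5.38e-06


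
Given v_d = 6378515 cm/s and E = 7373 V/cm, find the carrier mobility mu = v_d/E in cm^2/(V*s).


Step 1: mu = v_d / E
Step 2: mu = 6378515 / 7373
Step 3: mu = 865.12 cm^2/(V*s)

865.12


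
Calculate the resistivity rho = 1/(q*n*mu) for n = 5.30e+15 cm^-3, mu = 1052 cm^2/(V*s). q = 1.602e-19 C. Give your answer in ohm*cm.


Step 1: sigma = q * n * mu = 1.602e-19 * 5.30e+15 * 1052 = 8.93211e-01 S/cm
Step 2: rho = 1 / sigma = 1 / 8.93211e-01 = 1.12 ohm*cm

1.12


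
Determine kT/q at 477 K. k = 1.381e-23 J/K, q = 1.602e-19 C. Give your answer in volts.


Step 1: kT = 1.381e-23 * 477 = 6.58737e-21 J
Step 2: Vt = kT/q = 6.58737e-21 / 1.602e-19
Step 3: Vt = 0.04112 V

0.04112


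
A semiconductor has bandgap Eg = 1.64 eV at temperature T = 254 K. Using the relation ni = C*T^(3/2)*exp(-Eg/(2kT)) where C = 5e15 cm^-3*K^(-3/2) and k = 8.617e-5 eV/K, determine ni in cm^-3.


Step 1: Compute kT = 8.617e-5 * 254 = 0.02188718 eV
Step 2: Exponent = -Eg/(2kT) = -1.64/(2*0.02188718) = -37.46485
Step 3: T^(3/2) = 254^1.5 = 4048.09
Step 4: ni = 5e15 * 4048.09 * exp(-37.46485) = 1.09e+03 cm^-3

1.09e+03


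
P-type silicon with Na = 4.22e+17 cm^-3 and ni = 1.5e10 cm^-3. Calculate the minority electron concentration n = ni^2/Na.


Step 1: Majority hole concentration p ≈ Na = 4.22e+17 cm^-3
Step 2: n = ni^2 / Na = (1.5e10)^2 / 4.22e+17
Step 3: n = 5.33e+02 cm^-3

5.33e+02


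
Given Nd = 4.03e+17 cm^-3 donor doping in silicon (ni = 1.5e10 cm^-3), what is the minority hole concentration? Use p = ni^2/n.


Step 1: Since Nd >> ni, n ≈ Nd = 4.03e+17 cm^-3
Step 2: p = ni^2 / n = (1.5e10)^2 / 4.03e+17
Step 3: p = 2.25e20 / 4.03e+17 = 5.58e+02 cm^-3

5.58e+02


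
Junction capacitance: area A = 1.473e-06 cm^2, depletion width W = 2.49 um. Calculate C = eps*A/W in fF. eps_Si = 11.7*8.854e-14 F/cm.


Step 1: eps_Si = 11.7 * 8.854e-14 = 1.035918e-12 F/cm
Step 2: W in cm = 2.49 * 1e-4 = 2.49e-04 cm
Step 3: C = 1.035918e-12 * 1.473e-06 / 2.49e-04 = 6.128141e-15 F
Step 4: C = 6.13 fF

6.13


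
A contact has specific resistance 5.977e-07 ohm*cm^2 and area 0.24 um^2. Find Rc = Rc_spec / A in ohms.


Step 1: Convert area to cm^2: 0.24 um^2 = 2.4000e-09 cm^2
Step 2: Rc = Rc_spec / A = 5.977e-07 / 2.4000e-09
Step 3: Rc = 2.49e+02 ohms

2.49e+02


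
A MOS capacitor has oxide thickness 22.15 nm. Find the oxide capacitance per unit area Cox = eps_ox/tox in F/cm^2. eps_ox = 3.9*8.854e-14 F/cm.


Step 1: eps_ox = 3.9 * 8.854e-14 = 3.45306e-13 F/cm
Step 2: tox in cm = 22.15 nm * 1e-7 = 2.2150e-06 cm
Step 3: Cox = 3.45306e-13 / 2.2150e-06 = 1.56e-07 F/cm^2

1.56e-07


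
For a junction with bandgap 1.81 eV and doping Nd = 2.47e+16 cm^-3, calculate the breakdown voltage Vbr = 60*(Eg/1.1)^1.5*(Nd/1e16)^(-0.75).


Step 1: Eg/1.1 = 1.81/1.1 = 1.645455
Step 2: (Eg/1.1)^1.5 = 1.645455^1.5 = 2.110712
Step 3: (Nd/1e16)^(-0.75) = (2.47)^(-0.75) = 0.507548
Step 4: Vbr = 60 * 2.110712 * 0.507548 = 64.3 V

64.3


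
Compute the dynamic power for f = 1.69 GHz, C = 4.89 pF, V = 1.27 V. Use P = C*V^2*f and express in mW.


Step 1: V^2 = 1.27^2 = 1.6129 V^2
Step 2: P = C*V^2*f = 4.89e-12 F * 1.6129 * 1.69e9 Hz
Step 3: P = 1.332916689e-02 W
Step 4: P = 13.329 mW

13.329


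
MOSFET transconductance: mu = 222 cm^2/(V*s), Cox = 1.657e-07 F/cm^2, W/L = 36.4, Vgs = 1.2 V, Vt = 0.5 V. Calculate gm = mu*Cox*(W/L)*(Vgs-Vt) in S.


Step 1: Vov = Vgs - Vt = 1.2 - 0.5 = 0.7 V
Step 2: gm = mu * Cox * (W/L) * Vov
Step 3: gm = 222 * 1.657e-07 * 36.4 * 0.7 = 9.37e-04 S

9.37e-04


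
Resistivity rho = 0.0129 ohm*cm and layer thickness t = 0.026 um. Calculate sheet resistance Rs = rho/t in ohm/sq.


Step 1: Convert thickness to cm: t = 0.026 um = 2.6000e-06 cm
Step 2: Rs = rho / t = 0.0129 / 2.6000e-06
Step 3: Rs = 4961.5 ohm/sq

4961.5


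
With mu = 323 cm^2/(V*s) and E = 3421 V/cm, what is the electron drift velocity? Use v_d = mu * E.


Step 1: v_d = mu * E
Step 2: v_d = 323 * 3421 = 1104983
Step 3: v_d = 1.10e+06 cm/s

1.10e+06


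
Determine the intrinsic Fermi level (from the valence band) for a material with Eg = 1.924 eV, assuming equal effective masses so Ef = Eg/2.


Step 1: For an intrinsic semiconductor, the Fermi level sits at midgap.
Step 2: Ef = Eg / 2 = 1.924 / 2 = 0.962 eV

0.962


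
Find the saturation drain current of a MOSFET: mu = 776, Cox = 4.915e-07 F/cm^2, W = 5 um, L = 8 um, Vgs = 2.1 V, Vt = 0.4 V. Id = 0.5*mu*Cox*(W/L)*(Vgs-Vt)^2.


Step 1: Overdrive voltage Vov = Vgs - Vt = 2.1 - 0.4 = 1.7 V
Step 2: W/L = 5/8 = 0.625
Step 3: Id = 0.5 * 776 * 4.915e-07 * 0.625 * 1.7^2
Step 4: Id = 3.44e-04 A

3.44e-04


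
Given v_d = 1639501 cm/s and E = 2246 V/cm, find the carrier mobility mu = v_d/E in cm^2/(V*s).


Step 1: mu = v_d / E
Step 2: mu = 1639501 / 2246
Step 3: mu = 729.96 cm^2/(V*s)

729.96


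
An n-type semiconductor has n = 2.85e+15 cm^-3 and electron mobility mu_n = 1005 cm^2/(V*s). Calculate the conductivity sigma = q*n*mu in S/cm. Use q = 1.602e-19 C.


Step 1: sigma = q * n * mu
Step 2: sigma = 1.602e-19 * 2.85e+15 * 1005
Step 3: sigma = 4.589e-01 S/cm

4.589e-01


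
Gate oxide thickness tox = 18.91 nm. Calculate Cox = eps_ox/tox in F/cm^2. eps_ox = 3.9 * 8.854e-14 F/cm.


Step 1: eps_ox = 3.9 * 8.854e-14 = 3.45306e-13 F/cm
Step 2: tox in cm = 18.91 nm * 1e-7 = 1.8910e-06 cm
Step 3: Cox = 3.45306e-13 / 1.8910e-06 = 1.83e-07 F/cm^2

1.83e-07


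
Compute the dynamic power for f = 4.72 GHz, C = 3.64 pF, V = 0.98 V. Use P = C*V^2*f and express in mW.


Step 1: V^2 = 0.98^2 = 0.9604 V^2
Step 2: P = C*V^2*f = 3.64e-12 F * 0.9604 * 4.72e9 Hz
Step 3: P = 1.650044032e-02 W
Step 4: P = 16.5 mW

16.5


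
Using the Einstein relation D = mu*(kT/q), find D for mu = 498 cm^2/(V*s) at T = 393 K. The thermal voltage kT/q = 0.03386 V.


Step 1: D = mu * (kT/q)
Step 2: D = 498 * 0.03386
Step 3: D = 16.86 cm^2/s

16.86


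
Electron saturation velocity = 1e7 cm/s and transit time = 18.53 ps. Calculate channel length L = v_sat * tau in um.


Step 1: tau in seconds = 18.53 ps * 1e-12 = 1.8530e-11 s
Step 2: L = v_sat * tau = 1e7 * 1.8530e-11 = 1.8530e-04 cm
Step 3: L in um = 1.8530e-04 * 1e4 = 1.853 um

1.853


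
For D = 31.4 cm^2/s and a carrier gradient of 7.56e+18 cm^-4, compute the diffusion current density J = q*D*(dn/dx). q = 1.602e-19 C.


Step 1: J = q * D * (dn/dx)
Step 2: J = 1.602e-19 * 31.4 * 7.56e+18
Step 3: J = 3.80e+01 A/cm^2

3.80e+01


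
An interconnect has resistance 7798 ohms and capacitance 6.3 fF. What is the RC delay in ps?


Step 1: tau = R * C
Step 2: tau = 7798 * 6.3 fF = 7798 * 6.3e-15 F
Step 3: tau = 4.91274e-11 s = 49.1274 ps

49.1274


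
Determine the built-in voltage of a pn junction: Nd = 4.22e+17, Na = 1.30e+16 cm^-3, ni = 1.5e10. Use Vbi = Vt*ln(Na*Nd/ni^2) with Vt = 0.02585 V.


Step 1: Compute Na*Nd/ni^2 = 1.30e+16 * 4.22e+17 / (1.5e10)^2 = 2.4382e+13
Step 2: ln(2.4382e+13) = 30.8249
Step 3: Vbi = 0.02585 * 30.8249 = 0.797 V

0.797


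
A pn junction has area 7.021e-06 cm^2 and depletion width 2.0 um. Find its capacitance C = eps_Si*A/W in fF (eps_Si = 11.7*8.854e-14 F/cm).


Step 1: eps_Si = 11.7 * 8.854e-14 = 1.035918e-12 F/cm
Step 2: W in cm = 2.0 * 1e-4 = 2.00e-04 cm
Step 3: C = 1.035918e-12 * 7.021e-06 / 2.00e-04 = 3.636590e-14 F
Step 4: C = 36.37 fF

36.37


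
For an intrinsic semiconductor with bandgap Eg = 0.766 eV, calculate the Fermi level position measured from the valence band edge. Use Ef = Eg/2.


Step 1: For an intrinsic semiconductor, the Fermi level sits at midgap.
Step 2: Ef = Eg / 2 = 0.766 / 2 = 0.383 eV

0.383


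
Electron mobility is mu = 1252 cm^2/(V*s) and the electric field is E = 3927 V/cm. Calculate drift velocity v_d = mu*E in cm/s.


Step 1: v_d = mu * E
Step 2: v_d = 1252 * 3927 = 4916604
Step 3: v_d = 4.92e+06 cm/s

4.92e+06


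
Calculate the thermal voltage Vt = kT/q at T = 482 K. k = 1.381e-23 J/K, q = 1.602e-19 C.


Step 1: kT = 1.381e-23 * 482 = 6.65642e-21 J
Step 2: Vt = kT/q = 6.65642e-21 / 1.602e-19
Step 3: Vt = 0.04155 V

0.04155


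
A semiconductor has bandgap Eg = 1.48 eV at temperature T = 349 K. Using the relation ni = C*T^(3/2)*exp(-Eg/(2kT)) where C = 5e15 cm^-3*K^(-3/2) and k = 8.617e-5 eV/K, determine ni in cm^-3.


Step 1: Compute kT = 8.617e-5 * 349 = 0.03007333 eV
Step 2: Exponent = -Eg/(2kT) = -1.48/(2*0.03007333) = -24.60652
Step 3: T^(3/2) = 349^1.5 = 6519.86
Step 4: ni = 5e15 * 6519.86 * exp(-24.60652) = 6.71e+08 cm^-3

6.71e+08


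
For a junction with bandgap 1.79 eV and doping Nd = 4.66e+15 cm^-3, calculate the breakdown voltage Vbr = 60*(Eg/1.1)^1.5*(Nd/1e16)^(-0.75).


Step 1: Eg/1.1 = 1.79/1.1 = 1.627273
Step 2: (Eg/1.1)^1.5 = 1.627273^1.5 = 2.075824
Step 3: (Nd/1e16)^(-0.75) = (0.466)^(-0.75) = 1.773007
Step 4: Vbr = 60 * 2.075824 * 1.773007 = 220.8 V

220.8


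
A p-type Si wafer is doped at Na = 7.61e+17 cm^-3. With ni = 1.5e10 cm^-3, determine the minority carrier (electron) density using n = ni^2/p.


Step 1: Majority hole concentration p ≈ Na = 7.61e+17 cm^-3
Step 2: n = ni^2 / Na = (1.5e10)^2 / 7.61e+17
Step 3: n = 2.96e+02 cm^-3

2.96e+02


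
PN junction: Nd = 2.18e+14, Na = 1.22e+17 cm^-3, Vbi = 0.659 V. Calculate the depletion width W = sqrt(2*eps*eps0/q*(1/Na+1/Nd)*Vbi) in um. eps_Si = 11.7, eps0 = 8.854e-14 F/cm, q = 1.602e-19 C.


Step 1: 1/Na + 1/Nd = 1/1.22e+17 + 1/2.18e+14 = 4.59535e-15
Step 2: 2*eps*eps0/q = 2*11.7*8.854e-14/1.602e-19 = 1.293281e+07
Step 3: W^2 = 1.293281e+07 * 4.59535e-15 * 0.659 = 3.91649e-08
Step 4: W = sqrt(3.91649e-08) = 1.979e-04 cm = 1.979 um

1.979


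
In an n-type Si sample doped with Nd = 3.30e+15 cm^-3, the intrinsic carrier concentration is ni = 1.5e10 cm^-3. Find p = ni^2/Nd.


Step 1: Since Nd >> ni, n ≈ Nd = 3.30e+15 cm^-3
Step 2: p = ni^2 / n = (1.5e10)^2 / 3.30e+15
Step 3: p = 2.25e20 / 3.30e+15 = 6.82e+04 cm^-3

6.82e+04


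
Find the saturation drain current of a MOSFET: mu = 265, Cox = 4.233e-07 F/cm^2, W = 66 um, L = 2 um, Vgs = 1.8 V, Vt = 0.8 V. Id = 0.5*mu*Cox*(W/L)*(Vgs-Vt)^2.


Step 1: Overdrive voltage Vov = Vgs - Vt = 1.8 - 0.8 = 1.0 V
Step 2: W/L = 66/2 = 33
Step 3: Id = 0.5 * 265 * 4.233e-07 * 33 * 1.0^2
Step 4: Id = 1.85e-03 A

1.85e-03


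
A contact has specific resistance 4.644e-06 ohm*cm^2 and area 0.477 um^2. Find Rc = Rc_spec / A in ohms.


Step 1: Convert area to cm^2: 0.477 um^2 = 4.7700e-09 cm^2
Step 2: Rc = Rc_spec / A = 4.644e-06 / 4.7700e-09
Step 3: Rc = 9.74e+02 ohms

9.74e+02


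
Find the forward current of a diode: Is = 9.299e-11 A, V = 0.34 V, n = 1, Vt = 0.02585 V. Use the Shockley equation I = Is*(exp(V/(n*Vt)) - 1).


Step 1: V/(n*Vt) = 0.34/(1*0.02585) = 13.1528
Step 2: exp(13.1528) = 5.1545e+05
Step 3: I = 9.299e-11 * (5.1545e+05 - 1) = 4.79e-05 A

4.79e-05


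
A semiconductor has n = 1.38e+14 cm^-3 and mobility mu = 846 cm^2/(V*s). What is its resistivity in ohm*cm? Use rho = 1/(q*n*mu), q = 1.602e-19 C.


Step 1: sigma = q * n * mu = 1.602e-19 * 1.38e+14 * 846 = 1.87030e-02 S/cm
Step 2: rho = 1 / sigma = 1 / 1.87030e-02 = 53.47 ohm*cm

53.47


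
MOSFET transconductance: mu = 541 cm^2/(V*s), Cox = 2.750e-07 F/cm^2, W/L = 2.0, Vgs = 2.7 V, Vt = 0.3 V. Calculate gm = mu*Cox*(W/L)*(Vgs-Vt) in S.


Step 1: Vov = Vgs - Vt = 2.7 - 0.3 = 2.4 V
Step 2: gm = mu * Cox * (W/L) * Vov
Step 3: gm = 541 * 2.750e-07 * 2.0 * 2.4 = 7.14e-04 S

7.14e-04


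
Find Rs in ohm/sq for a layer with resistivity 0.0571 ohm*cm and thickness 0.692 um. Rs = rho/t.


Step 1: Convert thickness to cm: t = 0.692 um = 6.9200e-05 cm
Step 2: Rs = rho / t = 0.0571 / 6.9200e-05
Step 3: Rs = 825.1 ohm/sq

825.1


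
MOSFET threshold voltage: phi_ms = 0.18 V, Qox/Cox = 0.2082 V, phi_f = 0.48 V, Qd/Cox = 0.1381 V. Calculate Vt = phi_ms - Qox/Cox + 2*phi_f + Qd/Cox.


Step 1: Vt = phi_ms - Qox/Cox + 2*phi_f + Qd/Cox
Step 2: Vt = 0.18 - 0.2082 + 2*0.48 + 0.1381
Step 3: Vt = 0.18 - 0.2082 + 0.96 + 0.1381
Step 4: Vt = 1.0699 V

1.0699


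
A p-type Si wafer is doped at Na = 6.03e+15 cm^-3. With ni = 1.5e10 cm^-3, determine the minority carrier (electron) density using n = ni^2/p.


Step 1: Majority hole concentration p ≈ Na = 6.03e+15 cm^-3
Step 2: n = ni^2 / Na = (1.5e10)^2 / 6.03e+15
Step 3: n = 3.73e+04 cm^-3

3.73e+04


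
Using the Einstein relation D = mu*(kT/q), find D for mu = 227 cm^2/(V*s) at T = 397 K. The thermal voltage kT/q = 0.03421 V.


Step 1: D = mu * (kT/q)
Step 2: D = 227 * 0.03421
Step 3: D = 7.77 cm^2/s

7.77


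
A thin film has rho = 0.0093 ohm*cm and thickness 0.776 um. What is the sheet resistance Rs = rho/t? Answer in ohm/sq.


Step 1: Convert thickness to cm: t = 0.776 um = 7.7600e-05 cm
Step 2: Rs = rho / t = 0.0093 / 7.7600e-05
Step 3: Rs = 119.8 ohm/sq

119.8


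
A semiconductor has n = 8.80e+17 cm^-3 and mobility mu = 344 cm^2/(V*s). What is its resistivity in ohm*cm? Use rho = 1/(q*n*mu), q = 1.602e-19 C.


Step 1: sigma = q * n * mu = 1.602e-19 * 8.80e+17 * 344 = 4.84957e+01 S/cm
Step 2: rho = 1 / sigma = 1 / 4.84957e+01 = 0.02062 ohm*cm

0.02062


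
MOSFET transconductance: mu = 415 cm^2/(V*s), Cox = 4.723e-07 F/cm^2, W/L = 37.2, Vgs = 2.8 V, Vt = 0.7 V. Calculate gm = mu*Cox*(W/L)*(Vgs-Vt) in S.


Step 1: Vov = Vgs - Vt = 2.8 - 0.7 = 2.1 V
Step 2: gm = mu * Cox * (W/L) * Vov
Step 3: gm = 415 * 4.723e-07 * 37.2 * 2.1 = 1.53e-02 S

1.53e-02


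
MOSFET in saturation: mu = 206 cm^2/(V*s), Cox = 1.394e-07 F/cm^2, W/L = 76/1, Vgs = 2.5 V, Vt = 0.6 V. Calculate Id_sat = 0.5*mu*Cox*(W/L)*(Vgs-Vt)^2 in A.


Step 1: Overdrive voltage Vov = Vgs - Vt = 2.5 - 0.6 = 1.9 V
Step 2: W/L = 76/1 = 76
Step 3: Id = 0.5 * 206 * 1.394e-07 * 76 * 1.9^2
Step 4: Id = 3.94e-03 A

3.94e-03


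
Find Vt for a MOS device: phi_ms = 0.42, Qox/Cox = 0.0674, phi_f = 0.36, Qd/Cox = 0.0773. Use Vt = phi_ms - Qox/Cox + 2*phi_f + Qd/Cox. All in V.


Step 1: Vt = phi_ms - Qox/Cox + 2*phi_f + Qd/Cox
Step 2: Vt = 0.42 - 0.0674 + 2*0.36 + 0.0773
Step 3: Vt = 0.42 - 0.0674 + 0.72 + 0.0773
Step 4: Vt = 1.1499 V

1.1499


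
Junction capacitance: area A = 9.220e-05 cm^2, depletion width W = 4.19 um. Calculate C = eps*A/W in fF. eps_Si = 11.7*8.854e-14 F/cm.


Step 1: eps_Si = 11.7 * 8.854e-14 = 1.035918e-12 F/cm
Step 2: W in cm = 4.19 * 1e-4 = 4.19e-04 cm
Step 3: C = 1.035918e-12 * 9.220e-05 / 4.19e-04 = 2.279514e-13 F
Step 4: C = 227.95 fF

227.95


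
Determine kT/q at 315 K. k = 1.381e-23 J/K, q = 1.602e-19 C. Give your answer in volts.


Step 1: kT = 1.381e-23 * 315 = 4.35015e-21 J
Step 2: Vt = kT/q = 4.35015e-21 / 1.602e-19
Step 3: Vt = 0.02715 V

0.02715


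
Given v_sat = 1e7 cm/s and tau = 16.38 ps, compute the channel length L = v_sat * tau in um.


Step 1: tau in seconds = 16.38 ps * 1e-12 = 1.6380e-11 s
Step 2: L = v_sat * tau = 1e7 * 1.6380e-11 = 1.6380e-04 cm
Step 3: L in um = 1.6380e-04 * 1e4 = 1.638 um

1.638


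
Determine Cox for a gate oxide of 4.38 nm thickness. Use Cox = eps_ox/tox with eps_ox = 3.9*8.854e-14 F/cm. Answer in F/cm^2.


Step 1: eps_ox = 3.9 * 8.854e-14 = 3.45306e-13 F/cm
Step 2: tox in cm = 4.38 nm * 1e-7 = 4.3800e-07 cm
Step 3: Cox = 3.45306e-13 / 4.3800e-07 = 7.88e-07 F/cm^2

7.88e-07


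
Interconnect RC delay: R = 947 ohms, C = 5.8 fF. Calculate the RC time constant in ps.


Step 1: tau = R * C
Step 2: tau = 947 * 5.8 fF = 947 * 5.8e-15 F
Step 3: tau = 5.4926e-12 s = 5.4926 ps

5.4926


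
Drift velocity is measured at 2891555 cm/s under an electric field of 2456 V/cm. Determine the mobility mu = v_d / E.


Step 1: mu = v_d / E
Step 2: mu = 2891555 / 2456
Step 3: mu = 1177.34 cm^2/(V*s)

1177.34


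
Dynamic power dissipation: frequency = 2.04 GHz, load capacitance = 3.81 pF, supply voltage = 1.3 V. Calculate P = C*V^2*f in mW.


Step 1: V^2 = 1.3^2 = 1.69 V^2
Step 2: P = C*V^2*f = 3.81e-12 F * 1.69 * 2.04e9 Hz
Step 3: P = 1.3135356e-02 W
Step 4: P = 13.135 mW

13.135


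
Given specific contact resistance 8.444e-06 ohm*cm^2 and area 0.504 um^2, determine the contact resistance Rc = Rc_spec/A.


Step 1: Convert area to cm^2: 0.504 um^2 = 5.0400e-09 cm^2
Step 2: Rc = Rc_spec / A = 8.444e-06 / 5.0400e-09
Step 3: Rc = 1.68e+03 ohms

1.68e+03


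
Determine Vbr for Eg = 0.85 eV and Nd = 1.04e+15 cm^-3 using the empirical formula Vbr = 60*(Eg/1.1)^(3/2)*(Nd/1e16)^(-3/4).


Step 1: Eg/1.1 = 0.85/1.1 = 0.772727
Step 2: (Eg/1.1)^1.5 = 0.772727^1.5 = 0.679265
Step 3: (Nd/1e16)^(-0.75) = (0.104)^(-0.75) = 5.460407
Step 4: Vbr = 60 * 0.679265 * 5.460407 = 222.5 V

222.5


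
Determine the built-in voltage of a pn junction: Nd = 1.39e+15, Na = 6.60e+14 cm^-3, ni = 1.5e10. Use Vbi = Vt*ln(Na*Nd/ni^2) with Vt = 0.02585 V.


Step 1: Compute Na*Nd/ni^2 = 6.60e+14 * 1.39e+15 / (1.5e10)^2 = 4.0773e+09
Step 2: ln(4.0773e+09) = 22.1287
Step 3: Vbi = 0.02585 * 22.1287 = 0.572 V

0.572


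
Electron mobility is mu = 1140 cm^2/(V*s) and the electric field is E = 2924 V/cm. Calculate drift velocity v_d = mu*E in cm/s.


Step 1: v_d = mu * E
Step 2: v_d = 1140 * 2924 = 3333360
Step 3: v_d = 3.33e+06 cm/s

3.33e+06


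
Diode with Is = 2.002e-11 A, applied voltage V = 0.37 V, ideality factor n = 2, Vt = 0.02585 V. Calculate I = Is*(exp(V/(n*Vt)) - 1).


Step 1: V/(n*Vt) = 0.37/(2*0.02585) = 7.1567
Step 2: exp(7.1567) = 1.2827e+03
Step 3: I = 2.002e-11 * (1.2827e+03 - 1) = 2.57e-08 A

2.57e-08


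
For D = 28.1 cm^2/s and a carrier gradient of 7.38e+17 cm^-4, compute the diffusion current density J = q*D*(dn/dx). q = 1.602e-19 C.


Step 1: J = q * D * (dn/dx)
Step 2: J = 1.602e-19 * 28.1 * 7.38e+17
Step 3: J = 3.32e+00 A/cm^2

3.32e+00


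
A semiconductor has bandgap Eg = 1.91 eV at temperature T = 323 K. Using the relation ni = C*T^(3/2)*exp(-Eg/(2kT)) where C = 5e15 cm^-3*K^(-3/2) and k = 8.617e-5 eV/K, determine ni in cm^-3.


Step 1: Compute kT = 8.617e-5 * 323 = 0.02783291 eV
Step 2: Exponent = -Eg/(2kT) = -1.91/(2*0.02783291) = -34.31190
Step 3: T^(3/2) = 323^1.5 = 5805.02
Step 4: ni = 5e15 * 5805.02 * exp(-34.31190) = 3.64e+04 cm^-3

3.64e+04


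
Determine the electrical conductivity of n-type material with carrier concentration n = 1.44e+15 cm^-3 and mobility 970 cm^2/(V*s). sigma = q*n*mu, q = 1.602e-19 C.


Step 1: sigma = q * n * mu
Step 2: sigma = 1.602e-19 * 1.44e+15 * 970
Step 3: sigma = 2.238e-01 S/cm

2.238e-01


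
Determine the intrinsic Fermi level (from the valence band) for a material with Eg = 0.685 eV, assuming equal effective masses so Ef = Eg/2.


Step 1: For an intrinsic semiconductor, the Fermi level sits at midgap.
Step 2: Ef = Eg / 2 = 0.685 / 2 = 0.3425 eV

0.3425


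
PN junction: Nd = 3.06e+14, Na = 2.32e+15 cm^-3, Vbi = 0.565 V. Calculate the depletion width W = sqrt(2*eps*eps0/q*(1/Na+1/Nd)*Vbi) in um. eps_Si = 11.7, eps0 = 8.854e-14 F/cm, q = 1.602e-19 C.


Step 1: 1/Na + 1/Nd = 1/2.32e+15 + 1/3.06e+14 = 3.69901e-15
Step 2: 2*eps*eps0/q = 2*11.7*8.854e-14/1.602e-19 = 1.293281e+07
Step 3: W^2 = 1.293281e+07 * 3.69901e-15 * 0.565 = 2.70288e-08
Step 4: W = sqrt(2.70288e-08) = 1.644e-04 cm = 1.644 um

1.644


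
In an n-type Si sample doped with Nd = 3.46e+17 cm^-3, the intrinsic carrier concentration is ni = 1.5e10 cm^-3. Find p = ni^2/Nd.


Step 1: Since Nd >> ni, n ≈ Nd = 3.46e+17 cm^-3
Step 2: p = ni^2 / n = (1.5e10)^2 / 3.46e+17
Step 3: p = 2.25e20 / 3.46e+17 = 6.50e+02 cm^-3

6.50e+02


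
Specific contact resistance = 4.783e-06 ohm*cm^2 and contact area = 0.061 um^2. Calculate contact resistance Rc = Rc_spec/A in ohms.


Step 1: Convert area to cm^2: 0.061 um^2 = 6.1000e-10 cm^2
Step 2: Rc = Rc_spec / A = 4.783e-06 / 6.1000e-10
Step 3: Rc = 7.84e+03 ohms

7.84e+03


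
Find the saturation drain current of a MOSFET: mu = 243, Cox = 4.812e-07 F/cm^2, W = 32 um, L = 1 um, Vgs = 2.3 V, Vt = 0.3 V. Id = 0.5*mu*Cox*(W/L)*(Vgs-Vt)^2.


Step 1: Overdrive voltage Vov = Vgs - Vt = 2.3 - 0.3 = 2.0 V
Step 2: W/L = 32/1 = 32
Step 3: Id = 0.5 * 243 * 4.812e-07 * 32 * 2.0^2
Step 4: Id = 7.48e-03 A

7.48e-03


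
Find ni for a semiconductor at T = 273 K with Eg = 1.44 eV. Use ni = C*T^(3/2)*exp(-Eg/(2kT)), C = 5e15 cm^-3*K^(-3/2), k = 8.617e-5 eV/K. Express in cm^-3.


Step 1: Compute kT = 8.617e-5 * 273 = 0.02352441 eV
Step 2: Exponent = -Eg/(2kT) = -1.44/(2*0.02352441) = -30.60651
Step 3: T^(3/2) = 273^1.5 = 4510.70
Step 4: ni = 5e15 * 4510.70 * exp(-30.60651) = 1.15e+06 cm^-3

1.15e+06


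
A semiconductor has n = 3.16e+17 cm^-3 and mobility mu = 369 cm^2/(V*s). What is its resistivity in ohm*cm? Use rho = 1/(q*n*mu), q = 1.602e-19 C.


Step 1: sigma = q * n * mu = 1.602e-19 * 3.16e+17 * 369 = 1.86800e+01 S/cm
Step 2: rho = 1 / sigma = 1 / 1.86800e+01 = 0.05353 ohm*cm

0.05353


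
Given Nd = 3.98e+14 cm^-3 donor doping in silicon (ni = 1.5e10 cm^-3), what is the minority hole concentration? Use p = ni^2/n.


Step 1: Since Nd >> ni, n ≈ Nd = 3.98e+14 cm^-3
Step 2: p = ni^2 / n = (1.5e10)^2 / 3.98e+14
Step 3: p = 2.25e20 / 3.98e+14 = 5.65e+05 cm^-3

5.65e+05


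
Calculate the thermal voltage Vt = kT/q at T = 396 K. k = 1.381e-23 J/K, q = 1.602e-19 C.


Step 1: kT = 1.381e-23 * 396 = 5.46876e-21 J
Step 2: Vt = kT/q = 5.46876e-21 / 1.602e-19
Step 3: Vt = 0.03414 V

0.03414


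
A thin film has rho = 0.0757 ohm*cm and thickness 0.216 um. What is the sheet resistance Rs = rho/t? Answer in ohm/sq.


Step 1: Convert thickness to cm: t = 0.216 um = 2.1600e-05 cm
Step 2: Rs = rho / t = 0.0757 / 2.1600e-05
Step 3: Rs = 3504.6 ohm/sq

3504.6


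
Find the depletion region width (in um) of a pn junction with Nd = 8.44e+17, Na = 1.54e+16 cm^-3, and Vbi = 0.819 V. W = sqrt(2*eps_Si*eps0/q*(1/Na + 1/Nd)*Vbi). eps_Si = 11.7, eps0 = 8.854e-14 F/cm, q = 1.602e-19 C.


Step 1: 1/Na + 1/Nd = 1/1.54e+16 + 1/8.44e+17 = 6.61199e-17
Step 2: 2*eps*eps0/q = 2*11.7*8.854e-14/1.602e-19 = 1.293281e+07
Step 3: W^2 = 1.293281e+07 * 6.61199e-17 * 0.819 = 7.00340e-10
Step 4: W = sqrt(7.00340e-10) = 2.646e-05 cm = 0.2646 um

0.2646


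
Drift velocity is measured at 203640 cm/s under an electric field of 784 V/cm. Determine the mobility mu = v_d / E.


Step 1: mu = v_d / E
Step 2: mu = 203640 / 784
Step 3: mu = 259.74 cm^2/(V*s)

259.74


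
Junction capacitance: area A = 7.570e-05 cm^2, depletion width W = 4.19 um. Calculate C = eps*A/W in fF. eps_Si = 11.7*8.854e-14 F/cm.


Step 1: eps_Si = 11.7 * 8.854e-14 = 1.035918e-12 F/cm
Step 2: W in cm = 4.19 * 1e-4 = 4.19e-04 cm
Step 3: C = 1.035918e-12 * 7.570e-05 / 4.19e-04 = 1.871575e-13 F
Step 4: C = 187.16 fF

187.16
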